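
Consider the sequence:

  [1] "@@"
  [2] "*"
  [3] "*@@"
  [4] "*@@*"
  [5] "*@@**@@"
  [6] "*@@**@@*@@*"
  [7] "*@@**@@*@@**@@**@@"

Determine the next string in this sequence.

This is a Fibonacci-style word recurrence s(k) = s(k−1)·s(k−2): e.g. *·@@ = *@@.
So term 8 is *@@**@@*@@**@@**@@·*@@**@@*@@*.

*@@**@@*@@**@@**@@*@@**@@*@@*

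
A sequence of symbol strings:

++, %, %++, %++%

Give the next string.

This is a Fibonacci-style word recurrence s(k) = s(k−1)·s(k−2): e.g. %·++ = %++.
So term 5 is %++%·%++.

%++%%++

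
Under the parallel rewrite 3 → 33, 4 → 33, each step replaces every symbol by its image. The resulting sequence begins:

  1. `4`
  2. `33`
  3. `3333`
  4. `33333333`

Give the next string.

Expanding 33333333: 3→33, 3→33, 3→33, 3→33, 3→33, 3→33, 3→33, 3→33. Concatenated: 33 33 33 33 33 33 33 33.

3333333333333333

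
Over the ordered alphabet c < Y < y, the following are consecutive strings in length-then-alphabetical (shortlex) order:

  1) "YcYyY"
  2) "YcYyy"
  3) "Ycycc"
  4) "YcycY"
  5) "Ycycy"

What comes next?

YcyYc

Treat Ycycy as a base-3 numeral over the given alphabet and add one, carrying through any trailing y's.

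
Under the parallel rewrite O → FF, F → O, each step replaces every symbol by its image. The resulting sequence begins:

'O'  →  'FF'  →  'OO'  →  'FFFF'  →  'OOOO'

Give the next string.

Apply φ to OOOO symbol by symbol: O→FF, O→FF, O→FF, O→FF; joined: FF FF FF FF.

FFFFFFFF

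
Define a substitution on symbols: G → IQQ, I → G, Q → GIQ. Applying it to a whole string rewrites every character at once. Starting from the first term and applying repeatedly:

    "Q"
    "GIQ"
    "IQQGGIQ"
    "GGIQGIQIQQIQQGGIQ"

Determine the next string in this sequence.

Applying the rule to each of the 17 symbols of GGIQGIQIQQIQQGGIQ gives the pieces IQQ IQQ G GIQ IQQ G GIQ G GIQ GIQ G GIQ GIQ IQQ IQQ G GIQ, which concatenate to the answer.

IQQIQQGGIQIQQGGIQGGIQGIQGGIQGIQIQQIQQGGIQ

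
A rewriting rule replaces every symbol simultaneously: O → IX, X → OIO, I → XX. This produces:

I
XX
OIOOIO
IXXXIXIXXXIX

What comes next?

XXOIOOIOOIOXXOIOXXOIOOIOOIOXXOIO

Expanding IXXXIXIXXXIX: I→XX, X→OIO, X→OIO, X→OIO, I→XX, X→OIO, I→XX, X→OIO, X→OIO, X→OIO, I→XX, X→OIO. Concatenated: XX OIO OIO OIO XX OIO XX OIO OIO OIO XX OIO.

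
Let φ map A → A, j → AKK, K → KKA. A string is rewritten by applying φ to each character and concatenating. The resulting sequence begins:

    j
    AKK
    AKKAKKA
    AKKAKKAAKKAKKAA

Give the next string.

Replace each of the 15 characters of AKKAKKAAKKAKKAA in place — A KKA KKA A KKA KKA A A KKA KKA A KKA KKA A A — and concatenate.

AKKAKKAAKKAKKAAAKKAKKAAKKAKKAAA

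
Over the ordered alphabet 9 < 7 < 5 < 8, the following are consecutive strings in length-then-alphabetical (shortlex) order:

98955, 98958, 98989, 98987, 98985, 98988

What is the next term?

98799

Find the rightmost character of 98988 below 8, bump it to the next letter, and reset everything to its right to 9.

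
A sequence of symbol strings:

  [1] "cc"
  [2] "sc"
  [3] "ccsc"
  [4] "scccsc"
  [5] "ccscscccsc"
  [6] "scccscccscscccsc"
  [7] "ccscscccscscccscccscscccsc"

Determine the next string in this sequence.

scccscccscscccscccscscccscscccscccscscccsc

From term 3 onward, concatenate the second-to-last term with the last: cc·sc = ccsc, sc·ccsc = scccsc, …
Continuing: scccscccscscccsc · ccscscccscscccscccscscccsc gives term 8.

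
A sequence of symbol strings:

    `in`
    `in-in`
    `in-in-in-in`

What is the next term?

Every step duplicates the string with '-' between the halves.
Doubling in-in-in-in with '-' between the halves:

in-in-in-in-in-in-in-in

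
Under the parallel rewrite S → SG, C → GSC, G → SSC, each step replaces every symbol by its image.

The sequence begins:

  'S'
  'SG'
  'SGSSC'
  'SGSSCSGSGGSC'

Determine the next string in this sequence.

SGSSCSGSGGSCSGSSCSGSSCSSCSGGSC

Expanding SGSSCSGSGGSC: S→SG, G→SSC, S→SG, S→SG, C→GSC, S→SG, G→SSC, S→SG, G→SSC, G→SSC, S→SG, C→GSC. Concatenated: SG SSC SG SG GSC SG SSC SG SSC SSC SG GSC.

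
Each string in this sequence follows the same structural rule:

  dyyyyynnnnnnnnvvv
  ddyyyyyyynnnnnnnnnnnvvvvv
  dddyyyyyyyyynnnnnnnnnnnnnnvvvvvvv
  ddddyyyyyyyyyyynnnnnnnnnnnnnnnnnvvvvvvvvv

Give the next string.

Reading off run lengths: d runs 1, 2, 3, 4; y runs 5, 7, 9, 11; n runs 8, 11, 14, 17; v runs 3, 5, 7, 9 — each is linear in n, where the shown terms are n = 2, 3, 4, 5.
At n = 6 the blocks have lengths 5, 13, 20, 11.

dddddyyyyyyyyyyyyynnnnnnnnnnnnnnnnnnnnvvvvvvvvvvv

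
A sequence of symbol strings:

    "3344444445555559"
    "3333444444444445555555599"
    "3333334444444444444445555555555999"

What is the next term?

3333333344444444444444444445555555555559999

Reading off run lengths: 3 runs 2, 4, 6; 4 runs 7, 11, 15; 5 runs 6, 8, 10; 9 runs 1, 2, 3 — each is linear in n, where the shown terms are n = 2, 3, 4.
For the next term, n = 5, so the run lengths are 8, 19, 12, 4.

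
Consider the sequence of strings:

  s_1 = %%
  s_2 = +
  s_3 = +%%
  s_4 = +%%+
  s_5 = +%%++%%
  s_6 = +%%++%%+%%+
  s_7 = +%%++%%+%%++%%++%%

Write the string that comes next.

This is a Fibonacci-style word recurrence s(k) = s(k−1)·s(k−2): e.g. +·%% = +%%.
Continuing: +%%++%%+%%++%%++%% · +%%++%%+%%+ gives term 8.

+%%++%%+%%++%%++%%+%%++%%+%%+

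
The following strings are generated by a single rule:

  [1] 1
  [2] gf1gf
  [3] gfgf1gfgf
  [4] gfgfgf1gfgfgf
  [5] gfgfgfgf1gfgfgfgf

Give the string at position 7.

gfgfgfgfgfgf1gfgfgfgfgfgf

Each term wraps the previous one in gf on the left and gf on the right.
From gfgfgfgf1gfgfgfgf, 2 further steps: gfgfgfgf1gfgfgfgf → gfgfgfgfgf1gfgfgfgfgf → (answer).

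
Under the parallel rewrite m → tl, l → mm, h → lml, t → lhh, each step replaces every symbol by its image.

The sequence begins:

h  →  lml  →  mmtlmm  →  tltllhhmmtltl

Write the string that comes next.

Rewriting the 13 symbols of tltllhhmmtltl one by one yields lhh mm lhh mm mm lml lml tl tl lhh mm lhh mm; concatenated:

lhhmmlhhmmmmlmllmltltllhhmmlhhmm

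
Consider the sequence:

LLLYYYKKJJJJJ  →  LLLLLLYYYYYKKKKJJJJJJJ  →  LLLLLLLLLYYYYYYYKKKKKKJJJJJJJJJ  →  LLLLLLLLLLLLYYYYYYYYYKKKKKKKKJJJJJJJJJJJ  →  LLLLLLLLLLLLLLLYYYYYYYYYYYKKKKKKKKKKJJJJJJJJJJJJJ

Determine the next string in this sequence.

Each string has the form L^{3n} Y^{2n+1} K^{2n} J^{2n+3} (n = 1, 2, …).
Setting n = 6 gives 18, 13, 12, 15 characters in each block.

LLLLLLLLLLLLLLLLLLYYYYYYYYYYYYYKKKKKKKKKKKKJJJJJJJJJJJJJJJ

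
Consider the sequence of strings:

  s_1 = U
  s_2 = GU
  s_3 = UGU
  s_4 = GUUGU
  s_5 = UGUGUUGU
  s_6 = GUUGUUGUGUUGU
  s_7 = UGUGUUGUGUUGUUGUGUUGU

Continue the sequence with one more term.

From term 3 onward, concatenate the second-to-last term with the last: U·GU = UGU, GU·UGU = GUUGU, …
Continuing: GUUGUUGUGUUGU · UGUGUUGUGUUGUUGUGUUGU gives term 8.

GUUGUUGUGUUGUUGUGUUGUGUUGUUGUGUUGU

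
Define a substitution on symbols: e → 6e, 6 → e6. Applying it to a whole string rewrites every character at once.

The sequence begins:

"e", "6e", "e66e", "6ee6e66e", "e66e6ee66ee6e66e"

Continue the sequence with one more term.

Applying the rule to each of the 16 symbols of e66e6ee66ee6e66e gives the pieces 6e e6 e6 6e e6 6e 6e e6 e6 6e 6e e6 6e e6 e6 6e, which concatenate to the answer.

6ee6e66ee66e6ee6e66e6ee66ee6e66e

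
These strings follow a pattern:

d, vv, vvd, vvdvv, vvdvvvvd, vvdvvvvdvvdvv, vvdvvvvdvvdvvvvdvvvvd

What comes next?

vvdvvvvdvvdvvvvdvvvvdvvdvvvvdvvdvv

Each term (from the third on) is the previous term followed by the one before it: term 3 = vv·d = vvd.
So term 8 is vvdvvvvdvvdvvvvdvvvvd·vvdvvvvdvvdvv.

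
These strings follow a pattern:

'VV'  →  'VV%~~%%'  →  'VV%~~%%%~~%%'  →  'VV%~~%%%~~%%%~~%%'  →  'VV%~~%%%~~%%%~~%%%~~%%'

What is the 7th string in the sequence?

VV%~~%%%~~%%%~~%%%~~%%%~~%%%~~%%

Each term is the previous one with %~~%% appended.
From VV%~~%%%~~%%%~~%%%~~%%, 2 further steps: VV%~~%%%~~%%%~~%%%~~%% → VV%~~%%%~~%%%~~%%%~~%%%~~%% → (answer).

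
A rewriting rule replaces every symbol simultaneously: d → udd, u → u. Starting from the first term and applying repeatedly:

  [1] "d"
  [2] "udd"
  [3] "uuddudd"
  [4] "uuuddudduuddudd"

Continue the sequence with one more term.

uuuuddudduuddudduuuddudduuddudd

Applying the rule to each of the 15 symbols of uuuddudduuddudd gives the pieces u u u udd udd u udd udd u u udd udd u udd udd, which concatenate to the answer.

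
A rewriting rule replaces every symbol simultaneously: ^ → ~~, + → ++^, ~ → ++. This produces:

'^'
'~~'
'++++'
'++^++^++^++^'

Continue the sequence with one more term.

++^++^~~++^++^~~++^++^~~++^++^~~

Apply φ to ++^++^++^++^ symbol by symbol: +→++^, +→++^, ^→~~, +→++^, +→++^, ^→~~, +→++^, +→++^, ^→~~, +→++^, +→++^, ^→~~; joined: ++^ ++^ ~~ ++^ ++^ ~~ ++^ ++^ ~~ ++^ ++^ ~~.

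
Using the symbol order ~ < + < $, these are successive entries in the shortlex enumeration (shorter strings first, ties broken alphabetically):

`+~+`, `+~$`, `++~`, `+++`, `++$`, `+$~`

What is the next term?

+$+

Treat +$~ as a base-3 numeral over the given alphabet and add one, carrying through any trailing $'s.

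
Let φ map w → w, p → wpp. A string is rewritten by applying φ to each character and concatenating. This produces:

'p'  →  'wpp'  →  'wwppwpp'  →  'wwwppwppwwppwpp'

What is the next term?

φ(wwwppwppwwppwpp) expands symbol-by-symbol to w w w wpp wpp w wpp wpp w w wpp wpp w wpp wpp; joining the 15 pieces gives the next term.

wwwwppwppwwppwppwwwppwppwwppwpp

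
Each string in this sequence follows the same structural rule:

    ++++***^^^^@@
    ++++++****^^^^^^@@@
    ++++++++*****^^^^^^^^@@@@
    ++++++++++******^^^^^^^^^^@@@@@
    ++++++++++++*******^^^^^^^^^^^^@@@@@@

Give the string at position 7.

Each string has the form +^{2n} *^{n+1} ^^{2n} @^{n}, where the shown terms are n = 2, 3, 4, 5, 6.
Setting n = 8 gives 16, 9, 16, 8 characters in each block.

++++++++++++++++*********^^^^^^^^^^^^^^^^@@@@@@@@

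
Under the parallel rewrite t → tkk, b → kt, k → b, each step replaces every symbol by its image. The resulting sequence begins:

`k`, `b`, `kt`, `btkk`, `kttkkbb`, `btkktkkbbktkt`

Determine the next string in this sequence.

kttkkbbtkkbbktktbtkkbtkk

φ(btkktkkbbktkt) expands symbol-by-symbol to kt tkk b b tkk b b kt kt b tkk b tkk; joining the 13 pieces gives the next term.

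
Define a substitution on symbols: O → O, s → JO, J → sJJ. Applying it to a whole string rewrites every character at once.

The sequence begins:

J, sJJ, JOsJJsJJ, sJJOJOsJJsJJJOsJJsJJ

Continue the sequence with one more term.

Applying the rule to each of the 20 symbols of sJJOJOsJJsJJJOsJJsJJ gives the pieces JO sJJ sJJ O sJJ O JO sJJ sJJ JO sJJ sJJ sJJ O JO sJJ sJJ JO sJJ sJJ, which concatenate to the answer.

JOsJJsJJOsJJOJOsJJsJJJOsJJsJJsJJOJOsJJsJJJOsJJsJJ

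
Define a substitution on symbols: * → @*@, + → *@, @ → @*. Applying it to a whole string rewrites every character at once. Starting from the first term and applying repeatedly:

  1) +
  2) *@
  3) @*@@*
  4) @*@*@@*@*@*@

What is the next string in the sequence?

@*@*@@*@*@@*@*@*@@*@*@@*@*@@*

Apply φ to @*@*@@*@*@*@ symbol by symbol: @→@*, *→@*@, @→@*, *→@*@, @→@*, @→@*, *→@*@, @→@*, *→@*@, @→@*, *→@*@, @→@*; joined: @* @*@ @* @*@ @* @* @*@ @* @*@ @* @*@ @*.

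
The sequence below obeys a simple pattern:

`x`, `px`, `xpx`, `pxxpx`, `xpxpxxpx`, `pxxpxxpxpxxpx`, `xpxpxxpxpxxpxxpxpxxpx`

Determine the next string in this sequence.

pxxpxxpxpxxpxxpxpxxpxpxxpxxpxpxxpx

Each term (from the third on) is the two preceding terms concatenated in order: term 3 = x·px = xpx.
Continuing: pxxpxxpxpxxpx · xpxpxxpxpxxpxxpxpxxpx gives term 8.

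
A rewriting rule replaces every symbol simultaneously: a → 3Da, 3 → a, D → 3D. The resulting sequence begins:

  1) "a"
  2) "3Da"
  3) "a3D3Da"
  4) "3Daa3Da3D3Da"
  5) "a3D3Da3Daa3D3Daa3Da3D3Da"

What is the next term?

3Daa3Da3D3Daa3D3Da3Daa3Da3D3Da3Daa3D3Daa3Da3D3Da

Replace each of the 24 characters of a3D3Da3Daa3D3Daa3Da3D3Da in place — 3Da a 3D a 3D 3Da a 3D 3Da 3Da a 3D a 3D 3Da 3Da a 3D 3Da a 3D a 3D 3Da — and concatenate.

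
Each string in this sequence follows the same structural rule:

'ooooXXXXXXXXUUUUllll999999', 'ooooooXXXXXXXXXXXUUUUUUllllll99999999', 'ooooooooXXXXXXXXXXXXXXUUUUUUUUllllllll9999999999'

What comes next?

The n-th term is 2n o's then 3n+2 X's then 2n U's then 2n l's then 2n+2 9's, where the shown terms are n = 2, 3, 4.
At n = 5 the blocks have lengths 10, 17, 10, 10, 12.

ooooooooooXXXXXXXXXXXXXXXXXUUUUUUUUUUllllllllll999999999999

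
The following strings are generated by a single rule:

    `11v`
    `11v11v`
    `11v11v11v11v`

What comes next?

Every step duplicates the string.
Doubling 11v11v11v11v:

11v11v11v11v11v11v11v11v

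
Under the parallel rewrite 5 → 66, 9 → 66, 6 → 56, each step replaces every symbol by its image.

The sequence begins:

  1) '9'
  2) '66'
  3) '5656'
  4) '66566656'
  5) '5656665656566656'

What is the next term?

66566656565666566656665656566656

Applying the rule to each of the 16 symbols of 5656665656566656 gives the pieces 66 56 66 56 56 56 66 56 66 56 66 56 56 56 66 56, which concatenate to the answer.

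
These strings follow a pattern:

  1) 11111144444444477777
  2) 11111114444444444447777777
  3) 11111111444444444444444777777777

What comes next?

Each string has the form 1^{n+3} 4^{3n} 7^{2n-1}, where the shown terms are n = 3, 4, 5.
Setting n = 6 gives 9, 18, 11 characters in each block.

11111111144444444444444444477777777777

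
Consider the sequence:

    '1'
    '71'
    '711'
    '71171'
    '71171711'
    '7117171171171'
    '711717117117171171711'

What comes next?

Each term (from the third on) is the previous term followed by the one before it: term 3 = 71·1 = 711.
So term 8 is 711717117117171171711·7117171171171.

7117171171171711717117117171171171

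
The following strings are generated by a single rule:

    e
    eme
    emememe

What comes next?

emememememememe

Every step duplicates the string with 'm' between the halves.
One more doubling of emememe gives the answer.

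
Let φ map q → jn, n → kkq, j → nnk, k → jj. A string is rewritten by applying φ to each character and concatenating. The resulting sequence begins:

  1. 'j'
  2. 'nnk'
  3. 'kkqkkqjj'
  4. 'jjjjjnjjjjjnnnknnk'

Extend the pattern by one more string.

Rewriting the 18 symbols of jjjjjnjjjjjnnnknnk one by one yields nnk nnk nnk nnk nnk kkq nnk nnk nnk nnk nnk kkq kkq kkq jj kkq kkq jj; concatenated:

nnknnknnknnknnkkkqnnknnknnknnknnkkkqkkqkkqjjkkqkkqjj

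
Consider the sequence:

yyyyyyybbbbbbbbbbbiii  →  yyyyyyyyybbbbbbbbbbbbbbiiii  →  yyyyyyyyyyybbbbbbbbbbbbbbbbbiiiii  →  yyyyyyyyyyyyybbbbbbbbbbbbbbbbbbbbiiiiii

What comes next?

The n-th term is 2n+1 y's then 3n+2 b's then n i's, where the shown terms are n = 3, 4, 5, 6.
For the next term, n = 7, so the run lengths are 15, 23, 7.

yyyyyyyyyyyyyyybbbbbbbbbbbbbbbbbbbbbbbiiiiiii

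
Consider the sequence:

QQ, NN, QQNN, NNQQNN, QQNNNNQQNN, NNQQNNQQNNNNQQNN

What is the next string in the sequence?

QQNNNNQQNNNNQQNNQQNNNNQQNN

From term 3 onward, concatenate the second-to-last term with the last: QQ·NN = QQNN, NN·QQNN = NNQQNN, …
Continuing: QQNNNNQQNN · NNQQNNQQNNNNQQNN gives term 7.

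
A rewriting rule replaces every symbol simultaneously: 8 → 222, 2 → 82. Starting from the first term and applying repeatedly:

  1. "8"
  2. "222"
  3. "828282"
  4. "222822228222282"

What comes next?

φ(222822228222282) expands symbol-by-symbol to 82 82 82 222 82 82 82 82 222 82 82 82 82 222 82; joining the 15 pieces gives the next term.

828282222828282822228282828222282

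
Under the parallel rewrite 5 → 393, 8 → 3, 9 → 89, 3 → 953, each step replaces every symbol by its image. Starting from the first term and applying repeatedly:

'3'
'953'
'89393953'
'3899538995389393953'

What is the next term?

95338989393953389893939533899538995389393953

Replace each of the 19 characters of 3899538995389393953 in place — 953 3 89 89 393 953 3 89 89 393 953 3 89 953 89 953 89 393 953 — and concatenate.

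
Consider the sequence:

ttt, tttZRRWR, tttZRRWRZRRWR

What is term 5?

tttZRRWRZRRWRZRRWRZRRWR

Each term is the previous one with ZRRWR appended.
From tttZRRWRZRRWR, 2 further steps: tttZRRWRZRRWR → tttZRRWRZRRWRZRRWR → (answer).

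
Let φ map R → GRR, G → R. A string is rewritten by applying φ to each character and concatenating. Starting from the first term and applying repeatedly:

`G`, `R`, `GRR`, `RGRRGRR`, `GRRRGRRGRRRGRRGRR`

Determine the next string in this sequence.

Replace each of the 17 characters of GRRRGRRGRRRGRRGRR in place — R GRR GRR GRR R GRR GRR R GRR GRR GRR R GRR GRR R GRR GRR — and concatenate.

RGRRGRRGRRRGRRGRRRGRRGRRGRRRGRRGRRRGRRGRR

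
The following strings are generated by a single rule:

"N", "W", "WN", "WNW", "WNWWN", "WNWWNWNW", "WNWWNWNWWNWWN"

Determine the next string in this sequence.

WNWWNWNWWNWWNWNWWNWNW

Each term (from the third on) is the previous term followed by the one before it: term 3 = W·N = WN.
Continuing: WNWWNWNWWNWWN · WNWWNWNW gives term 8.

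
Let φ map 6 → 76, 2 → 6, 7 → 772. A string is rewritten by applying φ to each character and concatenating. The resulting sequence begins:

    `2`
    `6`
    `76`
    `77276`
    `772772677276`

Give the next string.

Expanding 772772677276: 7→772, 7→772, 2→6, 7→772, 7→772, 2→6, 6→76, 7→772, 7→772, 2→6, 7→772, 6→76. Concatenated: 772 772 6 772 772 6 76 772 772 6 772 76.

7727726772772676772772677276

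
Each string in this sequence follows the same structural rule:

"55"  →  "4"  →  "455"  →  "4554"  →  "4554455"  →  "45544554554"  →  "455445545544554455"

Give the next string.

45544554554455445545544554554

From term 3 onward, concatenate the last term with the second-to-last: 4·55 = 455, 455·4 = 4554, …
So term 8 is 455445545544554455·45544554554.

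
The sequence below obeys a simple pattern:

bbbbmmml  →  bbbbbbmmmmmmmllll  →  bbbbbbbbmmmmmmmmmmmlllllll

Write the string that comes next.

Reading off run lengths: b runs 4, 6, 8; m runs 3, 7, 11; l runs 1, 4, 7 — each is linear in n (n = 1, 2, …).
Setting n = 4 gives 10, 15, 10 characters in each block.

bbbbbbbbbbmmmmmmmmmmmmmmmllllllllll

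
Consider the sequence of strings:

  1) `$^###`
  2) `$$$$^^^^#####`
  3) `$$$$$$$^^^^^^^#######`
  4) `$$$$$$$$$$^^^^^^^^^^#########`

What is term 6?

$$$$$$$$$$$$$$$$^^^^^^^^^^^^^^^^#############

Reading off run lengths: $ runs 1, 4, 7, 10; ^ runs 1, 4, 7, 10; # runs 3, 5, 7, 9 — each is linear in n (n = 1, 2, …).
At n = 6 the blocks have lengths 16, 16, 13.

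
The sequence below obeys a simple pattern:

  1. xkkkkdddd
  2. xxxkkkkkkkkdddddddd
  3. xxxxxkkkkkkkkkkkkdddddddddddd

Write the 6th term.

xxxxxxxxxxxkkkkkkkkkkkkkkkkkkkkkkkkdddddddddddddddddddddddd

The n-th term is 2n-1 x's then 4n k's then 4n d's (n = 1, 2, …).
Setting n = 6 gives 11, 24, 24 characters in each block.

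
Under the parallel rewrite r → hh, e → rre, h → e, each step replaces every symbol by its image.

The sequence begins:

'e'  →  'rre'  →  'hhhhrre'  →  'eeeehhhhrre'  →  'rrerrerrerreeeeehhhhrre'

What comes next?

hhhhrrehhhhrrehhhhrrehhhhrrerrerrerrerreeeeehhhhrre

φ(rrerrerrerreeeeehhhhrre) expands symbol-by-symbol to hh hh rre hh hh rre hh hh rre hh hh rre rre rre rre rre e e e e hh hh rre; joining the 23 pieces gives the next term.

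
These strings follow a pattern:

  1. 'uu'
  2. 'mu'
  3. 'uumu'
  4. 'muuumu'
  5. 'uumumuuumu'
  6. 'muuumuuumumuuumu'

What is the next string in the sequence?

From term 3 onward, concatenate the second-to-last term with the last: uu·mu = uumu, mu·uumu = muuumu, …
So term 7 is uumumuuumu·muuumuuumumuuumu.

uumumuuumumuuumuuumumuuumu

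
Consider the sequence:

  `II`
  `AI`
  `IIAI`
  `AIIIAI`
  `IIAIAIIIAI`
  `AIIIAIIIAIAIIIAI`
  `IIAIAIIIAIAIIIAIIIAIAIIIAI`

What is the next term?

This is a Fibonacci-style word recurrence s(k) = s(k−2)·s(k−1): e.g. II·AI = IIAI.
So term 8 is AIIIAIIIAIAIIIAI·IIAIAIIIAIAIIIAIIIAIAIIIAI.

AIIIAIIIAIAIIIAIIIAIAIIIAIAIIIAIIIAIAIIIAI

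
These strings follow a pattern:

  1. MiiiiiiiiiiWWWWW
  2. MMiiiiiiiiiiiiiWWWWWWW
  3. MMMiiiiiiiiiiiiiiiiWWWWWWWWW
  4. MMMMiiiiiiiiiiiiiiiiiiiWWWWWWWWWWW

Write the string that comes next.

Each string has the form M^{n-2} i^{3n+1} W^{2n-1}, where the shown terms are n = 3, 4, 5, 6.
For the next term, n = 7, so the run lengths are 5, 22, 13.

MMMMMiiiiiiiiiiiiiiiiiiiiiiWWWWWWWWWWWWW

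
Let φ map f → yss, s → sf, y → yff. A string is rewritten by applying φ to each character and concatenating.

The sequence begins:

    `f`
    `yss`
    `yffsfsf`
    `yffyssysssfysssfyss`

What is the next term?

yffyssyssyffsfsfyffsfsfsfyssyffsfsfsfyssyffsfsf

Applying the rule to each of the 19 symbols of yffyssysssfysssfyss gives the pieces yff yss yss yff sf sf yff sf sf sf yss yff sf sf sf yss yff sf sf, which concatenate to the answer.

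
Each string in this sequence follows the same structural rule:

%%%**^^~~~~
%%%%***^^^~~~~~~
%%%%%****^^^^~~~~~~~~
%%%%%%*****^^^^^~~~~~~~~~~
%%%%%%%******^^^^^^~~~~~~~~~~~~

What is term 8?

Term n consists of n+1 %'s, followed by n *'s, followed by n ^'s, followed by 2n ~'s, where the shown terms are n = 2, 3, 4, 5, 6.
At n = 9 the blocks have lengths 10, 9, 9, 18.

%%%%%%%%%%*********^^^^^^^^^~~~~~~~~~~~~~~~~~~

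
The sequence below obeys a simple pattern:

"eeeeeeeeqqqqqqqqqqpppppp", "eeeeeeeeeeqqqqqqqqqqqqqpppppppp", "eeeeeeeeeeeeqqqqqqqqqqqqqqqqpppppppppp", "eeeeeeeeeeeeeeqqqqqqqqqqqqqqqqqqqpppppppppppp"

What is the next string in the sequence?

Reading off run lengths: e runs 8, 10, 12, 14; q runs 10, 13, 16, 19; p runs 6, 8, 10, 12 — each is linear in n, where the shown terms are n = 3, 4, 5, 6.
For the next term, n = 7, so the run lengths are 16, 22, 14.

eeeeeeeeeeeeeeeeqqqqqqqqqqqqqqqqqqqqqqpppppppppppppp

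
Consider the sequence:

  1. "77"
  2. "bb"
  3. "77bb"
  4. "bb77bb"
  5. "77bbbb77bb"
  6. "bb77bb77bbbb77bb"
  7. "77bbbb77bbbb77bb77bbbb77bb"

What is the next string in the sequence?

bb77bb77bbbb77bb77bbbb77bbbb77bb77bbbb77bb

Each term (from the third on) is the two preceding terms concatenated in order: term 3 = 77·bb = 77bb.
So term 8 is bb77bb77bbbb77bb·77bbbb77bbbb77bb77bbbb77bb.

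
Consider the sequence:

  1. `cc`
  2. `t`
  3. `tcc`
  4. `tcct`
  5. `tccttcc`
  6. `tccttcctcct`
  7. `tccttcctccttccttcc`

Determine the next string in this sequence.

tccttcctccttccttcctccttcctcct

Each term (from the third on) is the previous term followed by the one before it: term 3 = t·cc = tcc.
So term 8 is tccttcctccttccttcc·tccttcctcct.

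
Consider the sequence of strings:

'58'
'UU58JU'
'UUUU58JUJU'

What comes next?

s(k+1) = UU·s(k)·JU, so each term gains UU as a prefix and JU as a suffix.
So the next term is UU·UUUU58JUJU·JU.

UUUUUU58JUJUJU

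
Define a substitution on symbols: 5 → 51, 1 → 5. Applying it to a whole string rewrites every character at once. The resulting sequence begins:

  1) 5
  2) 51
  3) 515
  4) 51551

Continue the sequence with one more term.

51551515

Expanding 51551: 5→51, 1→5, 5→51, 5→51, 1→5. Concatenated: 51 5 51 51 5.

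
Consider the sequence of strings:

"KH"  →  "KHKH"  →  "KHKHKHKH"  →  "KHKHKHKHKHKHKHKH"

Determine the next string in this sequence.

s(k+1) = s(k)·s(k) — each term doubles the last.
So the next term is two copies of KHKHKHKHKHKHKHKH.

KHKHKHKHKHKHKHKHKHKHKHKHKHKHKHKH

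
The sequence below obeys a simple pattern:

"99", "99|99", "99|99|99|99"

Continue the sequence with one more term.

s(k+1) = s(k)·|·s(k) — each term doubles the last with '|' between the halves.
Doubling 99|99|99|99 with '|' between the halves:

99|99|99|99|99|99|99|99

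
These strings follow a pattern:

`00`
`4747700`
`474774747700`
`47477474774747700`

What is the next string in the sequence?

The strings grow by a fixed prefix 47477 each time.
So the next term is 47477·47477474774747700.

4747747477474774747700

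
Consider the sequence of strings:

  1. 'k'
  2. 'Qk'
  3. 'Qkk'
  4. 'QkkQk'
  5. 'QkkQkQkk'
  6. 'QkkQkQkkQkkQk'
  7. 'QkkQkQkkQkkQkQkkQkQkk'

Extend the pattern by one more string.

From term 3 onward, concatenate the last term with the second-to-last: Qk·k = Qkk, Qkk·Qk = QkkQk, …
Continuing: QkkQkQkkQkkQkQkkQkQkk · QkkQkQkkQkkQk gives term 8.

QkkQkQkkQkkQkQkkQkQkkQkkQkQkkQkkQk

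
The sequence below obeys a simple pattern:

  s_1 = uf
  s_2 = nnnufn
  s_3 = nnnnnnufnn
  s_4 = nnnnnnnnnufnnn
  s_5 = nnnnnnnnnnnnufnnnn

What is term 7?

s(k+1) = nnn·s(k)·n, so each term gains nnn as a prefix and n as a suffix.
From nnnnnnnnnnnnufnnnn, 2 further steps: nnnnnnnnnnnnufnnnn → nnnnnnnnnnnnnnnufnnnnn → (answer).

nnnnnnnnnnnnnnnnnnufnnnnnn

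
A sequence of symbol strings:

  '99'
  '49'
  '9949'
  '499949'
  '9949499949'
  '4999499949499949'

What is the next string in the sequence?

Each term (from the third on) is the two preceding terms concatenated in order: term 3 = 99·49 = 9949.
So term 7 is 9949499949·4999499949499949.

99494999494999499949499949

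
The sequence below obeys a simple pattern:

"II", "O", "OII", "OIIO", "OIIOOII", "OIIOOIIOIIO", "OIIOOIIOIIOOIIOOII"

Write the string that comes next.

This is a Fibonacci-style word recurrence s(k) = s(k−1)·s(k−2): e.g. O·II = OII.
So term 8 is OIIOOIIOIIOOIIOOII·OIIOOIIOIIO.

OIIOOIIOIIOOIIOOIIOIIOOIIOIIO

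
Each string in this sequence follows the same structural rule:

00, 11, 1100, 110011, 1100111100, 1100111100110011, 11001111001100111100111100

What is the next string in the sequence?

110011110011001111001111001100111100110011

From term 3 onward, concatenate the last term with the second-to-last: 11·00 = 1100, 1100·11 = 110011, …
Continuing: 11001111001100111100111100 · 1100111100110011 gives term 8.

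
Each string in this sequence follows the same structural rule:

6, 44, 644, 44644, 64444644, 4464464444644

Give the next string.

644446444464464444644

This is a Fibonacci-style word recurrence s(k) = s(k−2)·s(k−1): e.g. 6·44 = 644.
Continuing: 64444644 · 4464464444644 gives term 7.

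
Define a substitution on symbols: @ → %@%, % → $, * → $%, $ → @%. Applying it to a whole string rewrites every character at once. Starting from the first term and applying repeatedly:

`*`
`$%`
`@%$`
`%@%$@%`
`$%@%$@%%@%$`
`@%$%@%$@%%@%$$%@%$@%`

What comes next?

Replace each of the 20 characters of @%$%@%$@%%@%$$%@%$@% in place — %@% $ @% $ %@% $ @% %@% $ $ %@% $ @% @% $ %@% $ @% %@% $ — and concatenate.

%@%$@%$%@%$@%%@%$$%@%$@%@%$%@%$@%%@%$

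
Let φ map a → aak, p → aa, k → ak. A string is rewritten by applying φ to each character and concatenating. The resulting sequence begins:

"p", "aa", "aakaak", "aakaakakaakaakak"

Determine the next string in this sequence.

aakaakakaakaakakaakakaakaakakaakaakakaakak

Replace each of the 16 characters of aakaakakaakaakak in place — aak aak ak aak aak ak aak ak aak aak ak aak aak ak aak ak — and concatenate.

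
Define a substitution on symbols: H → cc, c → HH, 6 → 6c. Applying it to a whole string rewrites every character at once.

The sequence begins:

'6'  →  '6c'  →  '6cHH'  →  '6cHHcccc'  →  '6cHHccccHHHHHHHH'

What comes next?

φ(6cHHccccHHHHHHHH) expands symbol-by-symbol to 6c HH cc cc HH HH HH HH cc cc cc cc cc cc cc cc; joining the 16 pieces gives the next term.

6cHHccccHHHHHHHHcccccccccccccccc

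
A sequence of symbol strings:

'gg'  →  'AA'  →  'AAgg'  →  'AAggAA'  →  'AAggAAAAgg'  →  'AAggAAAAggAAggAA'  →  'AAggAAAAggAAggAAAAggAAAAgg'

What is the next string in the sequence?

AAggAAAAggAAggAAAAggAAAAggAAggAAAAggAAggAA

From term 3 onward, concatenate the last term with the second-to-last: AA·gg = AAgg, AAgg·AA = AAggAA, …
Continuing: AAggAAAAggAAggAAAAggAAAAgg · AAggAAAAggAAggAA gives term 8.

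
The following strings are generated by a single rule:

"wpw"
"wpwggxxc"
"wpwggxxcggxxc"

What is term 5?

wpwggxxcggxxcggxxcggxxc

The strings grow by a fixed suffix ggxxc each time.
From wpwggxxcggxxc, 2 further steps: wpwggxxcggxxc → wpwggxxcggxxcggxxc → (answer).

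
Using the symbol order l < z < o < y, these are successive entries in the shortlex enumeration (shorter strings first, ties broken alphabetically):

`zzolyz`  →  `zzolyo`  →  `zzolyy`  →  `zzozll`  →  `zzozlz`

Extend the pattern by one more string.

Treat zzozlz as a base-4 numeral over the given alphabet and add one, carrying through any trailing y's.

zzozlo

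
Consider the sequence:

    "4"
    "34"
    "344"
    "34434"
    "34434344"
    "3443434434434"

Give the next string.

344343443443434434344

Each term (from the third on) is the previous term followed by the one before it: term 3 = 34·4 = 344.
The next term joins 3443434434434 and 34434344.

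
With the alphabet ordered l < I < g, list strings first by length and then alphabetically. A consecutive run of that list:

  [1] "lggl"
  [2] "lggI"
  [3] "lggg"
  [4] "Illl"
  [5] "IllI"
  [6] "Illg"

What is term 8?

IlII

Advancing 2 positions from Illg through Illg → IlIl reaches term 8.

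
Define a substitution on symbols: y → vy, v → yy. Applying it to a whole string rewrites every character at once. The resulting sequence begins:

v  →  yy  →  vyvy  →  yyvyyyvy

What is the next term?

Apply φ to yyvyyyvy symbol by symbol: y→vy, y→vy, v→yy, y→vy, y→vy, y→vy, v→yy, y→vy; joined: vy vy yy vy vy vy yy vy.

vyvyyyvyvyvyyyvy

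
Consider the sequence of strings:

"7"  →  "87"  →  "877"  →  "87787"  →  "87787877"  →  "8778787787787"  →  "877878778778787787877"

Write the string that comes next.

8778787787787877878778778787787787

From term 3 onward, concatenate the last term with the second-to-last: 87·7 = 877, 877·87 = 87787, …
The next term joins 877878778778787787877 and 8778787787787.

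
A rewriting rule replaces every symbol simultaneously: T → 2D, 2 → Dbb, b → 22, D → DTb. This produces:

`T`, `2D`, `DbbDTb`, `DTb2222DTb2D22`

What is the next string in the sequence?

DTb2D22DbbDbbDbbDbbDTb2D22DbbDTbDbbDbb

Applying the rule to each of the 14 symbols of DTb2222DTb2D22 gives the pieces DTb 2D 22 Dbb Dbb Dbb Dbb DTb 2D 22 Dbb DTb Dbb Dbb, which concatenate to the answer.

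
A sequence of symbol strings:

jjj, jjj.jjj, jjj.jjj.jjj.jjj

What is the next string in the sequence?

jjj.jjj.jjj.jjj.jjj.jjj.jjj.jjj

Each string is two copies of the previous one joined by '.'.
So the next term is two copies of jjj.jjj.jjj.jjj with '.' between the halves.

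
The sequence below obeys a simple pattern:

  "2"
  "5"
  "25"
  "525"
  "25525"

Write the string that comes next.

52525525

Each term (from the third on) is the two preceding terms concatenated in order: term 3 = 2·5 = 25.
Continuing: 525 · 25525 gives term 6.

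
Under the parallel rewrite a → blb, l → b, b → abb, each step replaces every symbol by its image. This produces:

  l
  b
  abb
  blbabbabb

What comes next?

abbbabbblbabbabbblbabbabb

Rewriting each symbol of blbabbabb: b→abb, l→b, b→abb, a→blb, b→abb, b→abb, a→blb, b→abb, b→abb, which concatenates to abb b abb blb abb abb blb abb abb.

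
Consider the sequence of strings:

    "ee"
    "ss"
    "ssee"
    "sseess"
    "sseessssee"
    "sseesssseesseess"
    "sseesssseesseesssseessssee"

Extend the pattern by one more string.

This is a Fibonacci-style word recurrence s(k) = s(k−1)·s(k−2): e.g. ss·ee = ssee.
So term 8 is sseesssseesseesssseessssee·sseesssseesseess.

sseesssseesseesssseesssseesseesssseesseess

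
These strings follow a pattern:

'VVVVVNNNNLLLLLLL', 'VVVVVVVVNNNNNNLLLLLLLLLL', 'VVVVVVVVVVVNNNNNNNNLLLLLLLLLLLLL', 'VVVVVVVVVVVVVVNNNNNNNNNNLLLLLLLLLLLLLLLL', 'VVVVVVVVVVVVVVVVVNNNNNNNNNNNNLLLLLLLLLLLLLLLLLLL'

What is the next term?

VVVVVVVVVVVVVVVVVVVVNNNNNNNNNNNNNNLLLLLLLLLLLLLLLLLLLLLL

The n-th term is 3n-1 V's then 2n N's then 3n+1 L's, where the shown terms are n = 2, 3, 4, 5, 6.
At n = 7 the blocks have lengths 20, 14, 22.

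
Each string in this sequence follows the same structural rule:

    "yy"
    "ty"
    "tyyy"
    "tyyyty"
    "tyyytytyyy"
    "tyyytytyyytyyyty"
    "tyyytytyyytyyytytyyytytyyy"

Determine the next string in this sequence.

tyyytytyyytyyytytyyytytyyytyyytytyyytyyyty

This is a Fibonacci-style word recurrence s(k) = s(k−1)·s(k−2): e.g. ty·yy = tyyy.
So term 8 is tyyytytyyytyyytytyyytytyyy·tyyytytyyytyyyty.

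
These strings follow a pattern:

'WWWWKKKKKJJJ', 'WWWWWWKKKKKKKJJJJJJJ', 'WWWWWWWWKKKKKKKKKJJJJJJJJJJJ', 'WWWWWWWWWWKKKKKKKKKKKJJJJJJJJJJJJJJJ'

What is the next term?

The n-th term is 2n+2 W's then 2n+3 K's then 4n-1 J's (n = 1, 2, …).
At n = 5 the blocks have lengths 12, 13, 19.

WWWWWWWWWWWWKKKKKKKKKKKKKJJJJJJJJJJJJJJJJJJJ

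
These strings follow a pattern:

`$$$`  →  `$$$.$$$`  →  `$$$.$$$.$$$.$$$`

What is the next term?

Each string is two copies of the previous one joined by '.'.
So the next term is two copies of $$$.$$$.$$$.$$$ with '.' between the halves.

$$$.$$$.$$$.$$$.$$$.$$$.$$$.$$$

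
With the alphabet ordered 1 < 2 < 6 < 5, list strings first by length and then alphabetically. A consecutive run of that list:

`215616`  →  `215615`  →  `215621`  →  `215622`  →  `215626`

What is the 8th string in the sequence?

Stepping forward 3 times from 215626: 215626 → 215625 → 215661, then the target.

215662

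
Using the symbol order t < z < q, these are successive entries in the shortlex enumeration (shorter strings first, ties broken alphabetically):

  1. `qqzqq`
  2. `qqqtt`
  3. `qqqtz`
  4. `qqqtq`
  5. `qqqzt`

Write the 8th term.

Stepping forward 3 times from qqqzt: qqqzt → qqqzz → qqqzq, then the target.

qqqqt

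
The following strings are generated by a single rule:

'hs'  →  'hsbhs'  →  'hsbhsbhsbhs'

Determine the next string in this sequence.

s(k+1) = s(k)·b·s(k) — each term doubles the last with 'b' between the halves.
Doubling hsbhsbhsbhs with 'b' between the halves:

hsbhsbhsbhsbhsbhsbhsbhs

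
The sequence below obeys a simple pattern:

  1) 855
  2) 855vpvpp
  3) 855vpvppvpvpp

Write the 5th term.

The strings grow by a fixed suffix vpvpp each time.
From 855vpvppvpvpp, 2 further steps: 855vpvppvpvpp → 855vpvppvpvppvpvpp → (answer).

855vpvppvpvppvpvppvpvpp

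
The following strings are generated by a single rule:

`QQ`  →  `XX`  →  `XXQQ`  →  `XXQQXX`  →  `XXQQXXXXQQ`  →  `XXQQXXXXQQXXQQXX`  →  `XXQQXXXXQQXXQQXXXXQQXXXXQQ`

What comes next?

XXQQXXXXQQXXQQXXXXQQXXXXQQXXQQXXXXQQXXQQXX

From term 3 onward, concatenate the last term with the second-to-last: XX·QQ = XXQQ, XXQQ·XX = XXQQXX, …
Continuing: XXQQXXXXQQXXQQXXXXQQXXXXQQ · XXQQXXXXQQXXQQXX gives term 8.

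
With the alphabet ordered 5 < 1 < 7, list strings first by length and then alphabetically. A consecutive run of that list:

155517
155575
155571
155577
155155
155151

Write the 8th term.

Advancing 2 positions from 155151 through 155151 → 155157 reaches term 8.

155115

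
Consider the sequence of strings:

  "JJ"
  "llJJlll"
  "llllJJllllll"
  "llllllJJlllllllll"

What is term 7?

llllllllllllJJllllllllllllllllll

Every step adds ll to the front and lll to the end of the previous string.
From llllllJJlllllllll, 3 further steps: llllllJJlllllllll → llllllllJJllllllllllll → llllllllllJJlllllllllllllll → (answer).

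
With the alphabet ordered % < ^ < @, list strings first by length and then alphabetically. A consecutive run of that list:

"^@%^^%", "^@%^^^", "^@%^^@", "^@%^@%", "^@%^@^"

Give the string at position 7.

^@%@%%

Stepping forward 2 times from ^@%^@^: ^@%^@^ → ^@%^@@, then the target.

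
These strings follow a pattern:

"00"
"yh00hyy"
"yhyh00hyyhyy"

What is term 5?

Every step adds yh to the front and hyy to the end of the previous string.
From yhyh00hyyhyy, 2 further steps: yhyh00hyyhyy → yhyhyh00hyyhyyhyy → (answer).

yhyhyhyh00hyyhyyhyyhyy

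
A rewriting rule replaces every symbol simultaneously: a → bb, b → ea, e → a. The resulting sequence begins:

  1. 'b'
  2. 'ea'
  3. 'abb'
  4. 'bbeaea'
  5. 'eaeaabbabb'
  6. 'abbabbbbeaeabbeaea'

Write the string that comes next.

Rewriting the 18 symbols of abbabbbbeaeabbeaea one by one yields bb ea ea bb ea ea ea ea a bb a bb ea ea a bb a bb; concatenated:

bbeaeabbeaeaeaeaabbabbeaeaabbabb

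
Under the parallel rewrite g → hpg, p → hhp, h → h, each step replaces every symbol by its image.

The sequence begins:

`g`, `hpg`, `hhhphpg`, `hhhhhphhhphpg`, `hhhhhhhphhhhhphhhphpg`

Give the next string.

hhhhhhhhhphhhhhhhphhhhhphhhphpg

φ(hhhhhhhphhhhhphhhphpg) expands symbol-by-symbol to h h h h h h h hhp h h h h h hhp h h h hhp h hhp hpg; joining the 21 pieces gives the next term.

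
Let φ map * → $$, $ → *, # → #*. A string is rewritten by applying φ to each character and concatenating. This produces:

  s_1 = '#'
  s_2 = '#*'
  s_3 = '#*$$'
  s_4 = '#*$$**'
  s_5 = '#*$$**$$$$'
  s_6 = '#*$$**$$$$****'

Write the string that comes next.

Rewriting the 14 symbols of #*$$**$$$$**** one by one yields #* $$ * * $$ $$ * * * * $$ $$ $$ $$; concatenated:

#*$$**$$$$****$$$$$$$$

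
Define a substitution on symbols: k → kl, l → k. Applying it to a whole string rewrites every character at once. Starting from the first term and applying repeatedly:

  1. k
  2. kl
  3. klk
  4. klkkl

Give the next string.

Rewriting each symbol of klkkl: k→kl, l→k, k→kl, k→kl, l→k, which concatenates to kl k kl kl k.

klkklklk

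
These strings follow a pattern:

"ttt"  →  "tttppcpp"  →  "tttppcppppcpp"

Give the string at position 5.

tttppcppppcppppcppppcpp

The strings grow by a fixed suffix ppcpp each time.
From tttppcppppcpp, 2 further steps: tttppcppppcpp → tttppcppppcppppcpp → (answer).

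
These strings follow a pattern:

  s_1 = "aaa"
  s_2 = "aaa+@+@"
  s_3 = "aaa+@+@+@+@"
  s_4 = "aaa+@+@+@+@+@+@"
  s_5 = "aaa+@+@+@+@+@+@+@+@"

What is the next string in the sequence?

The strings grow by a fixed suffix +@+@ each time.
One more step from aaa+@+@+@+@+@+@+@+@ gives the answer.

aaa+@+@+@+@+@+@+@+@+@+@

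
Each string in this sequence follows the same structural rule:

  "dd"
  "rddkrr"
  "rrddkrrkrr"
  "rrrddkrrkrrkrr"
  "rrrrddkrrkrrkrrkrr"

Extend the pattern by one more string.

Each term wraps the previous one in r on the left and krr on the right.
Applying this once more to rrrrddkrrkrrkrrkrr:

rrrrrddkrrkrrkrrkrrkrr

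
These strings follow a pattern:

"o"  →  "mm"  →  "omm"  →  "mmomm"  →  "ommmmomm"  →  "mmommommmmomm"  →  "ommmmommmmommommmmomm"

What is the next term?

Each term (from the third on) is the two preceding terms concatenated in order: term 3 = o·mm = omm.
So term 8 is mmommommmmomm·ommmmommmmommommmmomm.

mmommommmmommommmmommmmommommmmomm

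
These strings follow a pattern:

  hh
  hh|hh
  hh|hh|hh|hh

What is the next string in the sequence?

Each string is two copies of the previous one joined by '|'.
Doubling hh|hh|hh|hh with '|' between the halves:

hh|hh|hh|hh|hh|hh|hh|hh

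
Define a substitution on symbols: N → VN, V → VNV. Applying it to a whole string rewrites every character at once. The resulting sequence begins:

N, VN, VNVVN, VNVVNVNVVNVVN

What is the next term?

Applying the rule to each of the 13 symbols of VNVVNVNVVNVVN gives the pieces VNV VN VNV VNV VN VNV VN VNV VNV VN VNV VNV VN, which concatenate to the answer.

VNVVNVNVVNVVNVNVVNVNVVNVVNVNVVNVVN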